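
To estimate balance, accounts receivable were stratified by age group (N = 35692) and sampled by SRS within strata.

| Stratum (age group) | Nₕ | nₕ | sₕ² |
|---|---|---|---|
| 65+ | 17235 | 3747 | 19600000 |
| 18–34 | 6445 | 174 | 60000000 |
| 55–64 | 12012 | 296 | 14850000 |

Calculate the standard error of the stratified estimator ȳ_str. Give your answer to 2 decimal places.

Var(ȳ_str) = Σₕ Wₕ²(1 − fₕ)sₕ²/nₕ with Wₕ = Nₕ/N, N = 35692.
65+: Wₕ = 0.48288132; term = 0.48288132²·(1 − 0.21740644)·19600000/3747 = 954.52972.
18–34: Wₕ = 0.18057268; term = 0.18057268²·(1 − 0.02699767)·60000000/174 = 10940.066.
55–64: Wₕ = 0.33654600; term = 0.33654600²·(1 − 0.02464202)·14850000/296 = 5542.2698.
Sum = 17436.866.
SE = √(17436.866) = 132.05.

132.05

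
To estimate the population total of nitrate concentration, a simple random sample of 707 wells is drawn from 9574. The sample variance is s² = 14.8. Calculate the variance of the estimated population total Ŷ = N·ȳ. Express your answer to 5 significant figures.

1.7771 × 10^6

Var(Ŷ) = N²·Var(ȳ) = N²·(1 − n/N)·s²/n.
f = 707/9574 = 0.07384583; Var(ȳ) = 0.92615417·14.8/707 = 0.019387669.
Var(Ŷ) = 9574² · 0.019387669 = 1.7771024 × 10^6.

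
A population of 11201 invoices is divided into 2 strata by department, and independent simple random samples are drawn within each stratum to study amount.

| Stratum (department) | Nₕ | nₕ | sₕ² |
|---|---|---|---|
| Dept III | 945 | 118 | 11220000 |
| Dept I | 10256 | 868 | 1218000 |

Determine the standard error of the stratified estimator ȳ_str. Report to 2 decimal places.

Var(ȳ_str) = Σₕ Wₕ²(1 − fₕ)sₕ²/nₕ with Wₕ = Nₕ/N, N = 11201.
Dept III: Wₕ = 0.08436747; term = 0.08436747²·(1 − 0.12486772)·11220000/118 = 592.29024.
Dept I: Wₕ = 0.91563253; term = 0.91563253²·(1 − 0.08463339)·1218000/868 = 1076.8744.
Sum = 1669.1646.
SE = √(1669.1646) = 40.86.

40.86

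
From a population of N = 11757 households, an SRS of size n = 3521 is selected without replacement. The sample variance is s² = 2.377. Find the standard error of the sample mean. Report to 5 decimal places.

Under SRS without replacement, Var(ȳ) = (1 − f)·s²/n with f = n/N = 3521/11757 = 0.29948116.
Var(ȳ) = (1 − 0.29948116)·2.377/3521 = 0.70051884·6.750923 × 10^-4 = 4.7291488 × 10^-4.
SE(ȳ) = √(4.7291488 × 10^-4) = 0.02175.

0.02175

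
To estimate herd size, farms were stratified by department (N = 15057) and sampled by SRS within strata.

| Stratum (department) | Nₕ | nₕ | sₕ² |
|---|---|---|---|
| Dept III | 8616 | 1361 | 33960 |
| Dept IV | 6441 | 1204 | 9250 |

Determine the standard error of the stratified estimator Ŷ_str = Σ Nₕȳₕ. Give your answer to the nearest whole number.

42648

Var(Ŷ_str) = Σₕ Nₕ²(1 − fₕ)sₕ²/nₕ.
Dept III: 8616²·(1 − 1361/8616)·33960/1361 = 1.5597416 × 10^9.
Dept IV: 6441²·(1 − 1204/6441)·9250/1204 = 2.5914994 × 10^8.
Sum = 1.8188915 × 10^9.
SE = √(1.8188915 × 10^9) = 42648.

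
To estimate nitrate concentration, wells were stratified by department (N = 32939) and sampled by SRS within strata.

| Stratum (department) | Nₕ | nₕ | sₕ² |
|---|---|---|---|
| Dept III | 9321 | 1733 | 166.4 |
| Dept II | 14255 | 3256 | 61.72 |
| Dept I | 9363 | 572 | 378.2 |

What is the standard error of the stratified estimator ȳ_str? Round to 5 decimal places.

Var(ȳ_str) = Σₕ Wₕ²(1 − fₕ)sₕ²/nₕ with Wₕ = Nₕ/N, N = 32939.
Dept III: Wₕ = 0.28297763; term = 0.28297763²·(1 − 0.18592426)·166.4/1733 = 0.0062592712.
Dept II: Wₕ = 0.43276967; term = 0.43276967²·(1 − 0.22841108)·61.72/3256 = 0.0027393096.
Dept I: Wₕ = 0.28425271; term = 0.28425271²·(1 − 0.06109153)·378.2/572 = 0.050160052.
Sum = 0.059158633.
SE = √(0.059158633) = 0.24323.

0.24323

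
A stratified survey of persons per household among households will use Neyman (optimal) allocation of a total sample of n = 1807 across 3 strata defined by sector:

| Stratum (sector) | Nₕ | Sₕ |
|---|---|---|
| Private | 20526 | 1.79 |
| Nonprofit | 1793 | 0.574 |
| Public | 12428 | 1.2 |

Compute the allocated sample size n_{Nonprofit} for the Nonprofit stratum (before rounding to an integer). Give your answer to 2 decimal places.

Neyman allocation: nₕ = n·NₕSₕ / Σⱼ NⱼSⱼ.
Σ NⱼSⱼ = 20526·1.79 + 1793·0.574 + 12428·1.2 = 52684.322.
n_{Nonprofit} = 1807·1793·0.574 / 52684.322 = 35.30.

35.30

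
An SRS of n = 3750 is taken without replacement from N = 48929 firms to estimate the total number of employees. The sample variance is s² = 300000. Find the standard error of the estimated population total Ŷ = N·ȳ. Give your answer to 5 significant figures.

Var(Ŷ) = N²·Var(ȳ) = N²·(1 − n/N)·s²/n.
f = 3750/48929 = 0.07664166; Var(ȳ) = 0.92335834·300000/3750 = 73.868667.
Var(Ŷ) = 48929² · 73.868667 = 1.7684506 × 10^11.
SE(Ŷ) = √(1.7684506 × 10^11) = 420530.

420530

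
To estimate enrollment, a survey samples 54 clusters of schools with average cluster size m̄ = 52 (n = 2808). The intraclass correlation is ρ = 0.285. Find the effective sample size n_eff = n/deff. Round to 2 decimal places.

180.75

deff = 1 + (52 − 1)·0.285 = 1 + 14.535 = 15.535.
n_eff = 2808 / 15.535 = 180.75.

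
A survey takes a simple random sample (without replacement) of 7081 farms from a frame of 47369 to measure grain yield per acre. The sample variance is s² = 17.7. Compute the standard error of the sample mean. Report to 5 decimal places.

Under SRS without replacement, Var(ȳ) = (1 − f)·s²/n with f = n/N = 7081/47369 = 0.14948595.
Var(ȳ) = (1 − 0.14948595)·17.7/7081 = 0.85051405·0.0024996469 = 0.0021259848.
SE(ȳ) = √(0.0021259848) = 0.04611.

0.04611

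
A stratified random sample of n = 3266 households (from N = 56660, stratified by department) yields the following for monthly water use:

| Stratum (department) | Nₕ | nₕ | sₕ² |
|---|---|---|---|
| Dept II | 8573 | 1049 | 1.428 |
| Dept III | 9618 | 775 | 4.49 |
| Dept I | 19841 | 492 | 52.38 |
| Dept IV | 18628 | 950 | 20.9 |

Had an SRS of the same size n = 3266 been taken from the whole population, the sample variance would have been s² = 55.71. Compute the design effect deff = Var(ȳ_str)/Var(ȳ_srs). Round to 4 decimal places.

0.9437

Var(ȳ_str) = Σ Wₕ²(1−fₕ)sₕ²/nₕ with Wₕ = Nₕ/56660:
  Dept II: (8573/56660)²·(1−1049/8573)·1.428/1049 = 2.7351503 × 10^-5
  Dept III: (9618/56660)²·(1−775/9618)·4.49/775 = 1.5348852 × 10^-4
  Dept I: (19841/56660)²·(1−492/19841)·52.38/492 = 0.0127312
  Dept IV: (18628/56660)²·(1−950/18628)·20.9/950 = 0.0022566744
  → Var(ȳ_str) = 0.015168714.
Var(ȳ_srs) = (1 − 3266/56660)·55.71/3266 = 0.016074329.
deff = 0.015168714 / 0.016074329 = 0.9437.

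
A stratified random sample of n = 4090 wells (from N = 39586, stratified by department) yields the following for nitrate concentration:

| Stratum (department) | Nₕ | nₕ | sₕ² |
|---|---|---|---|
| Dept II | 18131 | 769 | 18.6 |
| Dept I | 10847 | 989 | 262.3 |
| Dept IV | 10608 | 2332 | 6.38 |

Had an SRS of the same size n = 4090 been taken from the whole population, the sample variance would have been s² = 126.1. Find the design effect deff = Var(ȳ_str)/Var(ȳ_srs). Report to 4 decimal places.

0.8359

Var(ȳ_str) = Σ Wₕ²(1−fₕ)sₕ²/nₕ with Wₕ = Nₕ/39586:
  Dept II: (18131/39586)²·(1−769/18131)·18.6/769 = 0.0048587536
  Dept I: (10847/39586)²·(1−989/10847)·262.3/989 = 0.018097443
  Dept IV: (10608/39586)²·(1−2332/10608)·6.38/2332 = 1.5327202 × 10^-4
  → Var(ȳ_str) = 0.023109469.
Var(ȳ_srs) = (1 − 4090/39586)·126.1/4090 = 0.027645826.
deff = 0.023109469 / 0.027645826 = 0.8359.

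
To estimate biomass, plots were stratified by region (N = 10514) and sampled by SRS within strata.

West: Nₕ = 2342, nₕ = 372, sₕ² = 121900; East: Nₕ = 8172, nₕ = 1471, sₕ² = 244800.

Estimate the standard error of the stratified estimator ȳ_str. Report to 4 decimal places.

9.8038

Var(ȳ_str) = Σₕ Wₕ²(1 − fₕ)sₕ²/nₕ with Wₕ = Nₕ/N, N = 10514.
West: Wₕ = 0.22275062; term = 0.22275062²·(1 − 0.15883860)·121900/372 = 13.676593.
East: Wₕ = 0.77724938; term = 0.77724938²·(1 − 0.18000489)·244800/1471 = 82.438631.
Sum = 96.115224.
SE = √(96.115224) = 9.8038.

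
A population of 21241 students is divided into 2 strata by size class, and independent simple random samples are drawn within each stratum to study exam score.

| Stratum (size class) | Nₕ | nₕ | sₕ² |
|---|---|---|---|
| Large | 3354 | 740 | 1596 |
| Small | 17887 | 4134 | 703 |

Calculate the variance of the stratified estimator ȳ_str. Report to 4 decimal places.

0.1346

Var(ȳ_str) = Σₕ Wₕ²(1 − fₕ)sₕ²/nₕ with Wₕ = Nₕ/N, N = 21241.
Large: Wₕ = 0.15790217; term = 0.15790217²·(1 − 0.22063208)·1596/740 = 0.041910215.
Small: Wₕ = 0.84209783; term = 0.84209783²·(1 − 0.23111757)·703/4134 = 0.092719245.
Sum = 0.13462946.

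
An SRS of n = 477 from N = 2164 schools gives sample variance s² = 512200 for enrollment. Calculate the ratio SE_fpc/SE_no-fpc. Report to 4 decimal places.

f = n/N = 477/2164 = 0.22042514.
SE_no-fpc = √(s²/n) = 32.768805; SE_fpc = √((1−f)s²/n) = 28.932736.
Ratio = √(1−f) = 0.88293537.

0.8829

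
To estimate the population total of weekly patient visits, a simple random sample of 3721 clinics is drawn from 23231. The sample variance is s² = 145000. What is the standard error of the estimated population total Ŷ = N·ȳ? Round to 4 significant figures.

132900

Var(Ŷ) = N²·Var(ȳ) = N²·(1 − n/N)·s²/n.
f = 3721/23231 = 0.16017391; Var(ȳ) = 0.83982609·145000/3721 = 32.726359.
Var(Ŷ) = 23231² · 32.726359 = 1.7661741 × 10^10.
SE(Ŷ) = √(1.7661741 × 10^10) = 132900.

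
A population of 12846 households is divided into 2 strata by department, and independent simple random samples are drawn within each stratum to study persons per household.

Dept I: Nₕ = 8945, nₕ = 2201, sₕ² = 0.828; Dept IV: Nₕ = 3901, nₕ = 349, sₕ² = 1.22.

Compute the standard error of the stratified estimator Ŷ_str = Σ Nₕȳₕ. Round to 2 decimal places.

266.70

Var(Ŷ_str) = Σₕ Nₕ²(1 − fₕ)sₕ²/nₕ.
Dept I: 8945²·(1 − 2201/8945)·0.828/2201 = 22693.851.
Dept IV: 3901²·(1 − 349/3901)·1.22/349 = 48437.677.
Sum = 71131.528.
SE = √(71131.528) = 266.70.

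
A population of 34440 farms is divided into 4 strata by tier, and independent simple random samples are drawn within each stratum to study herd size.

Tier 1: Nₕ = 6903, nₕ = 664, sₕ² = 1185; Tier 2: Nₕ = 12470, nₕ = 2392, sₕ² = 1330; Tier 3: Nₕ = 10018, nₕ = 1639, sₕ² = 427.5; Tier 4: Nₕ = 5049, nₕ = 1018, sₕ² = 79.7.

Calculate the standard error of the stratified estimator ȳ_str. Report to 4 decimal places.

0.3788

Var(ȳ_str) = Σₕ Wₕ²(1 − fₕ)sₕ²/nₕ with Wₕ = Nₕ/N, N = 34440.
Tier 1: Wₕ = 0.20043554; term = 0.20043554²·(1 − 0.09619006)·1185/664 = 0.064800274.
Tier 2: Wₕ = 0.36207898; term = 0.36207898²·(1 − 0.19182037)·1330/2392 = 0.058912166.
Tier 3: Wₕ = 0.29088269; term = 0.29088269²·(1 − 0.16360551)·427.5/1639 = 0.018458827.
Tier 4: Wₕ = 0.14660279; term = 0.14660279²·(1 − 0.20162408)·79.7/1018 = 0.001343391.
Sum = 0.14351466.
SE = √(0.14351466) = 0.3788.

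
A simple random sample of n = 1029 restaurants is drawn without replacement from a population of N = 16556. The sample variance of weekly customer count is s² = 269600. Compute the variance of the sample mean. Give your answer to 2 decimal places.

Under SRS without replacement, Var(ȳ) = (1 − f)·s²/n with f = n/N = 1029/16556 = 0.06215269.
Var(ȳ) = (1 − 0.06215269)·269600/1029 = 0.93784731·262.00194 = 245.71782.

245.72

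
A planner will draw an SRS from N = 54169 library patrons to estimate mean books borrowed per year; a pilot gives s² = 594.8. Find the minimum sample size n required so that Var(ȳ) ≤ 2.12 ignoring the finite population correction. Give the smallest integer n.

Without fpc, n₀ = s²/D = 594.8/2.12 = 280.5660.
Rounding up, n = 281.

281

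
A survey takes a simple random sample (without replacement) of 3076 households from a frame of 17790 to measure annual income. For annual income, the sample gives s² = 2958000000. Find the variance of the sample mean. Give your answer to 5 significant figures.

Under SRS without replacement, Var(ȳ) = (1 − f)·s²/n with f = n/N = 3076/17790 = 0.17290613.
Var(ȳ) = (1 − 0.17290613)·2958000000/3076 = 0.82709387·961638.49 = 795365.3.

795370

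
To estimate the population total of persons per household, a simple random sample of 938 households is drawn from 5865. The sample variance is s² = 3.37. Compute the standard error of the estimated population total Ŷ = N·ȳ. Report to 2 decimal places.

322.21

Var(Ŷ) = N²·Var(ȳ) = N²·(1 − n/N)·s²/n.
f = 938/5865 = 0.15993180; Var(ȳ) = 0.84006820·3.37/938 = 0.0030181555.
Var(Ŷ) = 5865² · 0.0030181555 = 103819.19.
SE(Ŷ) = √(103819.19) = 322.21.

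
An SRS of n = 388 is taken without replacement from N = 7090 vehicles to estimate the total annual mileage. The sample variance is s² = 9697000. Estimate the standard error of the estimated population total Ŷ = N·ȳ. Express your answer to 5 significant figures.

Var(Ŷ) = N²·Var(ȳ) = N²·(1 − n/N)·s²/n.
f = 388/7090 = 0.05472496; Var(ȳ) = 0.94527504·9697000/388 = 23624.567.
Var(Ŷ) = 7090² · 23624.567 = 1.1875621 × 10^12.
SE(Ŷ) = √(1.1875621 × 10^12) = 1.0898 × 10^6.

1.0898 × 10^6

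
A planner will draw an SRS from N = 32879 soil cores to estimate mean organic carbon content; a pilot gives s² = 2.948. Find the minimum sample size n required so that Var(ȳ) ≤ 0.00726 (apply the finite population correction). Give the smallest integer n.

402

Without fpc, n₀ = s²/D = 2.948/0.00726 = 406.0606.
With fpc, (1 − n/N)·s²/n ≤ D requires n ≥ n₀/(1 + n₀/N) = 406.0606/(1 + 406.0606/32879) = 401.1069.
Rounding up, n = 402.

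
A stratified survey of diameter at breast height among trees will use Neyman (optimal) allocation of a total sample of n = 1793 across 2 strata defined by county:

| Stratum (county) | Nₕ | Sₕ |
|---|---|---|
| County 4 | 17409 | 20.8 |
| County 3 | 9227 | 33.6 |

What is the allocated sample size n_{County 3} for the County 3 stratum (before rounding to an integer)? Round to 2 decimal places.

Neyman allocation: nₕ = n·NₕSₕ / Σⱼ NⱼSⱼ.
Σ NⱼSⱼ = 17409·20.8 + 9227·33.6 = 672134.4.
n_{County 3} = 1793·9227·33.6 / 672134.4 = 827.04.

827.04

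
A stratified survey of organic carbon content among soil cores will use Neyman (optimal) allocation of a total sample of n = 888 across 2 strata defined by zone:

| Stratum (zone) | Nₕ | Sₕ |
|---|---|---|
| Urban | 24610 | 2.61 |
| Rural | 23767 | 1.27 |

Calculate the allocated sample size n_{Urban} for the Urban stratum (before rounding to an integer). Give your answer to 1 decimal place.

Neyman allocation: nₕ = n·NₕSₕ / Σⱼ NⱼSⱼ.
Σ NⱼSⱼ = 24610·2.61 + 23767·1.27 = 94416.19.
n_{Urban} = 888·24610·2.61 / 94416.19 = 604.1.

604.1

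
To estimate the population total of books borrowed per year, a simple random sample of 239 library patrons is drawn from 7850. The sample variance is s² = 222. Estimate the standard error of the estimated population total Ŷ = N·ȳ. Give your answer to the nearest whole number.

Var(Ŷ) = N²·Var(ȳ) = N²·(1 − n/N)·s²/n.
f = 239/7850 = 0.03044586; Var(ȳ) = 0.96955414·222/239 = 0.90059004.
Var(Ŷ) = 7850² · 0.90059004 = 5.549661 × 10^7.
SE(Ŷ) = √(5.549661 × 10^7) = 7450.

7450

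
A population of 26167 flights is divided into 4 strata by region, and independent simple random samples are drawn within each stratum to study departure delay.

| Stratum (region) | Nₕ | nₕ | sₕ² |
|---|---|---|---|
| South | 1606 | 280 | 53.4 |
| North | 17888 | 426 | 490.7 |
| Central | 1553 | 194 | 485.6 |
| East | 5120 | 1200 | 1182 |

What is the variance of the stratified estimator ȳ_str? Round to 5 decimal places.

0.56266

Var(ȳ_str) = Σₕ Wₕ²(1 − fₕ)sₕ²/nₕ with Wₕ = Nₕ/N, N = 26167.
South: Wₕ = 0.06137501; term = 0.06137501²·(1 − 0.17434620)·53.4/280 = 5.9314985 × 10^-4.
North: Wₕ = 0.68360913; term = 0.68360913²·(1 − 0.02381485)·490.7/426 = 0.52547778.
Central: Wₕ = 0.05934956; term = 0.05934956²·(1 − 0.12491951)·485.6/194 = 0.0077154274.
East: Wₕ = 0.19566630; term = 0.19566630²·(1 − 0.23437500)·1182/1200 = 0.0288725.
Sum = 0.56265886.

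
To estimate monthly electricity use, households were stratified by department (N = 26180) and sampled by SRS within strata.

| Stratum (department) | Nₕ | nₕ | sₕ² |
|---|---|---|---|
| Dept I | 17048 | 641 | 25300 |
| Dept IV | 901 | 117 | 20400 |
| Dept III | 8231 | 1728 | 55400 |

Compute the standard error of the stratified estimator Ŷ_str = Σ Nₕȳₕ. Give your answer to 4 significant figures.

113500

Var(Ŷ_str) = Σₕ Nₕ²(1 − fₕ)sₕ²/nₕ.
Dept I: 17048²·(1 − 641/17048)·25300/641 = 1.1039899 × 10^10.
Dept IV: 901²·(1 − 117/901)·20400/117 = 1.2316439 × 10^8.
Dept III: 8231²·(1 − 1728/8231)·55400/1728 = 1.7160597 × 10^9.
Sum = 1.2879123 × 10^10.
SE = √(1.2879123 × 10^10) = 113500.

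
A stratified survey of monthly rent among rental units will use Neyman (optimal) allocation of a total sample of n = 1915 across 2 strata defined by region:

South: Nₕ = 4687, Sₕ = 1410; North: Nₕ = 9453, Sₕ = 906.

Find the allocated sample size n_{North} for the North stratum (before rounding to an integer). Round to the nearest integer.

1081

Neyman allocation: nₕ = n·NₕSₕ / Σⱼ NⱼSⱼ.
Σ NⱼSⱼ = 4687·1410 + 9453·906 = 1.5173088 × 10^7.
n_{North} = 1915·9453·906 / (1.5173088 × 10^7) = 1081.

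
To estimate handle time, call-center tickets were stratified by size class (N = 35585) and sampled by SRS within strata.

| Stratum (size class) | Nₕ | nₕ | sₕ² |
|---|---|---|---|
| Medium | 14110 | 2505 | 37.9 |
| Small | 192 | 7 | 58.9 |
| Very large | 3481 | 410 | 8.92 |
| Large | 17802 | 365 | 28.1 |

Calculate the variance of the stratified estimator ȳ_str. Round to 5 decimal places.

Var(ȳ_str) = Σₕ Wₕ²(1 − fₕ)sₕ²/nₕ with Wₕ = Nₕ/N, N = 35585.
Medium: Wₕ = 0.39651539; term = 0.39651539²·(1 − 0.17753366)·37.9/2505 = 0.0019564543.
Small: Wₕ = 0.00539553; term = 0.00539553²·(1 − 0.03645833)·58.9/7 = 2.3602406 × 10^-4.
Very large: Wₕ = 0.09782212; term = 0.09782212²·(1 − 0.11778225)·8.92/410 = 1.836669 × 10^-4.
Large: Wₕ = 0.50026697; term = 0.50026697²·(1 − 0.02050331)·28.1/365 = 0.018872093.
Sum = 0.021248238.

0.02125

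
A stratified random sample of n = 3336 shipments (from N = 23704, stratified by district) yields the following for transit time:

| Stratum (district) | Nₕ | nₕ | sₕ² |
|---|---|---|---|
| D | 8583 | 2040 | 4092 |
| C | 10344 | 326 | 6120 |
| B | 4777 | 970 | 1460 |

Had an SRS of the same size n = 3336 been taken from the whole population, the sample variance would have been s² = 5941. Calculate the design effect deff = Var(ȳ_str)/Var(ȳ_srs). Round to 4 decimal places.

2.4254

Var(ȳ_str) = Σ Wₕ²(1−fₕ)sₕ²/nₕ with Wₕ = Nₕ/23704:
  D: (8583/23704)²·(1−2040/8583)·4092/2040 = 0.20048331
  C: (10344/23704)²·(1−326/10344)·6120/326 = 3.4622632
  B: (4777/23704)²·(1−970/4777)·1460/970 = 0.048716487
  → Var(ȳ_str) = 3.711463.
Var(ȳ_srs) = (1 − 3336/23704)·5941/3336 = 1.5302425.
deff = 3.711463 / 1.5302425 = 2.4254.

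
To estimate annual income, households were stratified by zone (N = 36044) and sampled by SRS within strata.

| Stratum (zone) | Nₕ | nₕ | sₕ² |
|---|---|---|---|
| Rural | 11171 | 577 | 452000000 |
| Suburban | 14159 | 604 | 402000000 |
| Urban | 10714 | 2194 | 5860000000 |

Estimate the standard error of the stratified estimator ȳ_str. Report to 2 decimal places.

Var(ȳ_str) = Σₕ Wₕ²(1 − fₕ)sₕ²/nₕ with Wₕ = Nₕ/N, N = 36044.
Rural: Wₕ = 0.30992676; term = 0.30992676²·(1 − 0.05165160)·452000000/577 = 71358.988.
Suburban: Wₕ = 0.39282544; term = 0.39282544²·(1 − 0.04265838)·402000000/604 = 98323.031.
Urban: Wₕ = 0.29724781; term = 0.29724781²·(1 − 0.20477879)·5860000000/2194 = 187666.29.
Sum = 357348.31.
SE = √(357348.31) = 597.79.

597.79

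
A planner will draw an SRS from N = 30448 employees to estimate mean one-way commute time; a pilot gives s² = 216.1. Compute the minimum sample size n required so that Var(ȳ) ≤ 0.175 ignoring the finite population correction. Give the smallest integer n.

Without fpc, n₀ = s²/D = 216.1/0.175 = 1234.8571.
Rounding up, n = 1235.

1235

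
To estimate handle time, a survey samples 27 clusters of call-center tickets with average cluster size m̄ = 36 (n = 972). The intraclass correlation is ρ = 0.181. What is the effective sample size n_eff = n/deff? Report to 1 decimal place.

deff = 1 + (36 − 1)·0.181 = 1 + 6.335 = 7.335.
n_eff = 972 / 7.335 = 132.5.

132.5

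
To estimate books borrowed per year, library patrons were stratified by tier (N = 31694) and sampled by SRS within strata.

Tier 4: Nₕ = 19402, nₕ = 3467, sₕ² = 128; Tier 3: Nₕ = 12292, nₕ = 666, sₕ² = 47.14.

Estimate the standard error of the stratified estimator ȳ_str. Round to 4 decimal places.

Var(ȳ_str) = Σₕ Wₕ²(1 − fₕ)sₕ²/nₕ with Wₕ = Nₕ/N, N = 31694.
Tier 4: Wₕ = 0.61216634; term = 0.61216634²·(1 − 0.17869292)·128/3467 = 0.011363198.
Tier 3: Wₕ = 0.38783366; term = 0.38783366²·(1 − 0.05418158)·47.14/666 = 0.010069644.
Sum = 0.021432842.
SE = √(0.021432842) = 0.1464.

0.1464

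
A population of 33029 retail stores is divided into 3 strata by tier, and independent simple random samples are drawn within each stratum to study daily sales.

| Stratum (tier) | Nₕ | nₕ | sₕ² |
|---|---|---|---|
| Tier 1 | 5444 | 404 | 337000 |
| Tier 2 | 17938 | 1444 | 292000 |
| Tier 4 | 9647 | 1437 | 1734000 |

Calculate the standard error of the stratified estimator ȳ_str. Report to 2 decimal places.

Var(ȳ_str) = Σₕ Wₕ²(1 − fₕ)sₕ²/nₕ with Wₕ = Nₕ/N, N = 33029.
Tier 1: Wₕ = 0.16482485; term = 0.16482485²·(1 − 0.07421014)·337000/404 = 20.980041.
Tier 2: Wₕ = 0.54309849; term = 0.54309849²·(1 − 0.08049950)·292000/1444 = 54.843456.
Tier 4: Wₕ = 0.29207666; term = 0.29207666²·(1 − 0.14895823)·1734000/1437 = 87.606617.
Sum = 163.43011.
SE = √(163.43011) = 12.78.

12.78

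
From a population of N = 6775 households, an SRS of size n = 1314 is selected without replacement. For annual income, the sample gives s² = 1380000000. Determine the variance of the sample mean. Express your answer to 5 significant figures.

Under SRS without replacement, Var(ȳ) = (1 − f)·s²/n with f = n/N = 1314/6775 = 0.19394834.
Var(ȳ) = (1 − 0.19394834)·1380000000/1314 = 0.80605166·1.0502283 × 10^6 = 846538.27.

846540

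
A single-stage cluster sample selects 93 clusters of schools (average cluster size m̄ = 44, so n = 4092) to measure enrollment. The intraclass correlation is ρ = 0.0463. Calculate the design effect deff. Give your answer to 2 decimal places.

2.99

deff = 1 + (44 − 1)·0.0463 = 1 + 1.9909 = 2.9909.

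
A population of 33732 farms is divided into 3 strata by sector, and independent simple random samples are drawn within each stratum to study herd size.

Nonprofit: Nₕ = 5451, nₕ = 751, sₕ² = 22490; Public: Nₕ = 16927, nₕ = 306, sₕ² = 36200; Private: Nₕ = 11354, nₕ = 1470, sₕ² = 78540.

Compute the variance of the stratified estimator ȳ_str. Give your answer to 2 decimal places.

35.19

Var(ȳ_str) = Σₕ Wₕ²(1 − fₕ)sₕ²/nₕ with Wₕ = Nₕ/N, N = 33732.
Nonprofit: Wₕ = 0.16159730; term = 0.16159730²·(1 − 0.13777289)·22490/751 = 0.6742786.
Public: Wₕ = 0.50180837; term = 0.50180837²·(1 − 0.01807763)·36200/306 = 29.250959.
Private: Wₕ = 0.33659433; term = 0.33659433²·(1 − 0.12946979)·78540/1470 = 5.2695194.
Sum = 35.194757.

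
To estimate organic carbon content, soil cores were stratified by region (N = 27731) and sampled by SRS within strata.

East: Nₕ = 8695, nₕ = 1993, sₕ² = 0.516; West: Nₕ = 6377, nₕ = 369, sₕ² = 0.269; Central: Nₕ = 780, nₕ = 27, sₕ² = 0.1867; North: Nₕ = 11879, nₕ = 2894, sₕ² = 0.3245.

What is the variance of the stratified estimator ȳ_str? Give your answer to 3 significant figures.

7.68 × 10^-5

Var(ȳ_str) = Σₕ Wₕ²(1 − fₕ)sₕ²/nₕ with Wₕ = Nₕ/N, N = 27731.
East: Wₕ = 0.31354801; term = 0.31354801²·(1 − 0.22921219)·0.516/1993 = 1.9619383 × 10^-5.
West: Wₕ = 0.22995925; term = 0.22995925²·(1 − 0.05786420)·0.269/369 = 3.6319611 × 10^-5.
Central: Wₕ = 0.02812737; term = 0.02812737²·(1 − 0.03461538)·0.1867/27 = 5.2812785 × 10^-6.
North: Wₕ = 0.42836537; term = 0.42836537²·(1 − 0.24362320)·0.3245/2894 = 1.5562633 × 10^-5.
Sum = 7.6782906 × 10^-5.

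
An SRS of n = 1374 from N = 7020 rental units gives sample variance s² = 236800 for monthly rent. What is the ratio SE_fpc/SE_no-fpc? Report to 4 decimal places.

0.8968

f = n/N = 1374/7020 = 0.19572650.
SE_no-fpc = √(s²/n) = 13.127967; SE_fpc = √((1−f)s²/n) = 11.773331.
Ratio = √(1−f) = 0.89681297.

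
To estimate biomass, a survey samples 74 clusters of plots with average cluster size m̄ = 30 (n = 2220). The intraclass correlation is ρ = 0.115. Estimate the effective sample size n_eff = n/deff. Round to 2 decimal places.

deff = 1 + (30 − 1)·0.115 = 1 + 3.335 = 4.335.
n_eff = 2220 / 4.335 = 512.11.

512.11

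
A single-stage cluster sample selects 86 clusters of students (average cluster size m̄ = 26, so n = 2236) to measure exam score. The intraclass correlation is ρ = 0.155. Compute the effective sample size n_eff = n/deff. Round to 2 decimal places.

deff = 1 + (26 − 1)·0.155 = 1 + 3.875 = 4.875.
n_eff = 2236 / 4.875 = 458.67.

458.67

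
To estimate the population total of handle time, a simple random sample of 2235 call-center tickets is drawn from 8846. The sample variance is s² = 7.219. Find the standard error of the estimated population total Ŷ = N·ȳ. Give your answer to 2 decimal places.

Var(Ŷ) = N²·Var(ȳ) = N²·(1 − n/N)·s²/n.
f = 2235/8846 = 0.25265657; Var(ȳ) = 0.74734343·7.219/2235 = 0.0024139026.
Var(Ŷ) = 8846² · 0.0024139026 = 188892.02.
SE(Ŷ) = √(188892.02) = 434.62.

434.62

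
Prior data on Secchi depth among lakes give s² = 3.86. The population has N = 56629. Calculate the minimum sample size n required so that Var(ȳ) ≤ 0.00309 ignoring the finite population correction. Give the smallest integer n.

1250

Without fpc, n₀ = s²/D = 3.86/0.00309 = 1249.1909.
Rounding up, n = 1250.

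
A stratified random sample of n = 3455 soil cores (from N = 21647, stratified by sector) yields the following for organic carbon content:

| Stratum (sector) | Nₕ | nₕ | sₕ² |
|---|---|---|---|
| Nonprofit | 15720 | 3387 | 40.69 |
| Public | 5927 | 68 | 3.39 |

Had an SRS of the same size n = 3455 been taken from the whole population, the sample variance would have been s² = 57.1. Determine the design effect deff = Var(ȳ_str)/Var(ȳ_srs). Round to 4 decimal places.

Var(ȳ_str) = Σ Wₕ²(1−fₕ)sₕ²/nₕ with Wₕ = Nₕ/21647:
  Nonprofit: (15720/21647)²·(1−3387/15720)·40.69/3387 = 0.00497048
  Public: (5927/21647)²·(1−68/5927)·3.39/68 = 0.0036944839
  → Var(ȳ_str) = 0.0086649639.
Var(ȳ_srs) = (1 − 3455/21647)·57.1/3455 = 0.013888994.
deff = 0.0086649639 / 0.013888994 = 0.6239.

0.6239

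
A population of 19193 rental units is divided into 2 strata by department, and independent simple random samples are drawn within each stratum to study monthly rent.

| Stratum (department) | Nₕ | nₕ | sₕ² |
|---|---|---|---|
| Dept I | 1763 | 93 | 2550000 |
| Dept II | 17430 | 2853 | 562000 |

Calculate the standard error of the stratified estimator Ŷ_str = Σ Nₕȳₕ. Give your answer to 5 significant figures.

361630

Var(Ŷ_str) = Σₕ Nₕ²(1 − fₕ)sₕ²/nₕ.
Dept I: 1763²·(1 − 93/1763)·2550000/93 = 8.0728339 × 10^10.
Dept II: 17430²·(1 − 2853/17430)·562000/2853 = 5.0049539 × 10^10.
Sum = 1.3077788 × 10^11.
SE = √(1.3077788 × 10^11) = 361630.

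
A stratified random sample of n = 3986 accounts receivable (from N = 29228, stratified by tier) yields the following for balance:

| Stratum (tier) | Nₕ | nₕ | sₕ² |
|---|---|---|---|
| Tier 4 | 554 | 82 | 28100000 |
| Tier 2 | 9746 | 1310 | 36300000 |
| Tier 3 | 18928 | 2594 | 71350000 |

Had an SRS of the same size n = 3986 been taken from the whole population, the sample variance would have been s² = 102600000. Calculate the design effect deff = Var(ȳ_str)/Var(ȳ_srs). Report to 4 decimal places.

Var(ȳ_str) = Σ Wₕ²(1−fₕ)sₕ²/nₕ with Wₕ = Nₕ/29228:
  Tier 4: (554/29228)²·(1−82/554)·28100000/82 = 104.89289
  Tier 2: (9746/29228)²·(1−1310/9746)·36300000/1310 = 2666.8593
  Tier 3: (18928/29228)²·(1−2594/18928)·71350000/2594 = 9954.5833
  → Var(ȳ_str) = 12726.335.
Var(ȳ_srs) = (1 − 3986/29228)·102600000/3986 = 22229.758.
deff = 12726.335 / 22229.758 = 0.5725.

0.5725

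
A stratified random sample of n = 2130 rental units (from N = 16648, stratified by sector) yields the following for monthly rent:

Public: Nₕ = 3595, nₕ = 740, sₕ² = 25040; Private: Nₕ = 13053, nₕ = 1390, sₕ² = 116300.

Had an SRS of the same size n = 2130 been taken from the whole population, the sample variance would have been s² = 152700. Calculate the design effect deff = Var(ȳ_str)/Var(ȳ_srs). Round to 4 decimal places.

0.7552

Var(ȳ_str) = Σ Wₕ²(1−fₕ)sₕ²/nₕ with Wₕ = Nₕ/16648:
  Public: (3595/16648)²·(1−740/3595)·25040/740 = 1.2530935
  Private: (13053/16648)²·(1−1390/13053)·116300/1390 = 45.958029
  → Var(ȳ_str) = 47.211123.
Var(ȳ_srs) = (1 − 2130/16648)·152700/2130 = 62.517868.
deff = 47.211123 / 62.517868 = 0.7552.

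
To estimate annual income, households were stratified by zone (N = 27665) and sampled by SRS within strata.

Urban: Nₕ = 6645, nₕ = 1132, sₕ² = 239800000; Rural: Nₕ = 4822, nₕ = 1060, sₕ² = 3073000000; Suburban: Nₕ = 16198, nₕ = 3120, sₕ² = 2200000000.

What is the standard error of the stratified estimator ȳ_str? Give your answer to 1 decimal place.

Var(ȳ_str) = Σₕ Wₕ²(1 − fₕ)sₕ²/nₕ with Wₕ = Nₕ/N, N = 27665.
Urban: Wₕ = 0.24019519; term = 0.24019519²·(1 − 0.17035365)·239800000/1132 = 10139.683.
Rural: Wₕ = 0.17429966; term = 0.17429966²·(1 − 0.21982580)·3073000000/1060 = 68713.385.
Suburban: Wₕ = 0.58550515; term = 0.58550515²·(1 − 0.19261637)·2200000000/3120 = 195168.38.
Sum = 274021.45.
SE = √(274021.45) = 523.5.

523.5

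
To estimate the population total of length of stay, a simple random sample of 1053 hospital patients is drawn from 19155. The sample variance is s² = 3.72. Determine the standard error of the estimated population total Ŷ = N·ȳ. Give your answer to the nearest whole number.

Var(Ŷ) = N²·Var(ȳ) = N²·(1 − n/N)·s²/n.
f = 1053/19155 = 0.05497259; Var(ȳ) = 0.94502741·3.72/1053 = 0.0033385584.
Var(Ŷ) = 19155² · 0.0033385584 = 1.2249639 × 10^6.
SE(Ŷ) = √(1.2249639 × 10^6) = 1107.

1107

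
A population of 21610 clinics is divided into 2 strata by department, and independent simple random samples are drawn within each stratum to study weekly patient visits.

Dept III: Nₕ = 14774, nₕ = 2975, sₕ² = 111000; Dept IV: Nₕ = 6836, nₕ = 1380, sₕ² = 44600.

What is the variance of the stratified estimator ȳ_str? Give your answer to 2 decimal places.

16.51

Var(ȳ_str) = Σₕ Wₕ²(1 − fₕ)sₕ²/nₕ with Wₕ = Nₕ/N, N = 21610.
Dept III: Wₕ = 0.68366497; term = 0.68366497²·(1 − 0.20136727)·111000/2975 = 13.927391.
Dept IV: Wₕ = 0.31633503; term = 0.31633503²·(1 − 0.20187244)·44600/1380 = 2.5812059.
Sum = 16.508597.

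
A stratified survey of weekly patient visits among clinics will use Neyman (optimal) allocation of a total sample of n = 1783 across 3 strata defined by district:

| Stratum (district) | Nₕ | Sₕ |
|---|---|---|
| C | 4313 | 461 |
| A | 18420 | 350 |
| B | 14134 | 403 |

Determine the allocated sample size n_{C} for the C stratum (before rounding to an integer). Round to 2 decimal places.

Neyman allocation: nₕ = n·NₕSₕ / Σⱼ NⱼSⱼ.
Σ NⱼSⱼ = 4313·461 + 18420·350 + 14134·403 = 1.4131295 × 10^7.
n_{C} = 1783·4313·461 / (1.4131295 × 10^7) = 250.87.

250.87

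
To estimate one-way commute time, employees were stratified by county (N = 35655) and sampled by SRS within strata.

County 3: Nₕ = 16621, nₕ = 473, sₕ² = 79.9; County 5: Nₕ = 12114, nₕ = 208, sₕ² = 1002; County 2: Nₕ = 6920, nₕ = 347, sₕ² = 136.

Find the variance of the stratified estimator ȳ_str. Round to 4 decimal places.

0.5962

Var(ȳ_str) = Σₕ Wₕ²(1 − fₕ)sₕ²/nₕ with Wₕ = Nₕ/N, N = 35655.
County 3: Wₕ = 0.46616183; term = 0.46616183²·(1 − 0.02845797)·79.9/473 = 0.035663228.
County 5: Wₕ = 0.33975599; term = 0.33975599²·(1 − 0.01717022)·1002/208 = 0.54653371.
County 2: Wₕ = 0.19408218; term = 0.19408218²·(1 − 0.05014451)·136/347 = 0.014022914.
Sum = 0.59621985.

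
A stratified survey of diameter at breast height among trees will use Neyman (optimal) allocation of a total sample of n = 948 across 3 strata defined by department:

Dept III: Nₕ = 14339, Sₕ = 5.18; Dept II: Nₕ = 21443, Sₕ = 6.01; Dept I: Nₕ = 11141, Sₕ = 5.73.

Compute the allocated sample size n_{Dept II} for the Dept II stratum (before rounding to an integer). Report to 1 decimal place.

457.6

Neyman allocation: nₕ = n·NₕSₕ / Σⱼ NⱼSⱼ.
Σ NⱼSⱼ = 14339·5.18 + 21443·6.01 + 11141·5.73 = 266986.38.
n_{Dept II} = 948·21443·6.01 / 266986.38 = 457.6.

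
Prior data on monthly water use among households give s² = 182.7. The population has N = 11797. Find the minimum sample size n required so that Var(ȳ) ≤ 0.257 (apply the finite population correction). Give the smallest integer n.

671

Without fpc, n₀ = s²/D = 182.7/0.257 = 710.8949.
With fpc, (1 − n/N)·s²/n ≤ D requires n ≥ n₀/(1 + n₀/N) = 710.8949/(1 + 710.8949/11797) = 670.4907.
Rounding up, n = 671.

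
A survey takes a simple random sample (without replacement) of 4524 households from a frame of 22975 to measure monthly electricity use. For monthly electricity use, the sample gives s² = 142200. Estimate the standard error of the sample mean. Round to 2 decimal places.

Under SRS without replacement, Var(ȳ) = (1 − f)·s²/n with f = n/N = 4524/22975 = 0.19690968.
Var(ȳ) = (1 − 0.19690968)·142200/4524 = 0.80309032·31.432361 = 25.243025.
SE(ȳ) = √(25.243025) = 5.02.

5.02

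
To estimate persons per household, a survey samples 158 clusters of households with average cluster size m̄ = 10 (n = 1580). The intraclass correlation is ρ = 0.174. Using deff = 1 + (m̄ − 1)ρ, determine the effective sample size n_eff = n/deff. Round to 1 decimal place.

deff = 1 + (10 − 1)·0.174 = 1 + 1.566 = 2.566.
n_eff = 1580 / 2.566 = 615.7.

615.7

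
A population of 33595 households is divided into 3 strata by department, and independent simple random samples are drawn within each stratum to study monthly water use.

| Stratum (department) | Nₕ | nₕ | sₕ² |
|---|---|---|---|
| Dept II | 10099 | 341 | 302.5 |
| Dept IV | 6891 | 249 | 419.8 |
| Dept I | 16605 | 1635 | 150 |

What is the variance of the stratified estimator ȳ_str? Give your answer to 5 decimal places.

Var(ȳ_str) = Σₕ Wₕ²(1 − fₕ)sₕ²/nₕ with Wₕ = Nₕ/N, N = 33595.
Dept II: Wₕ = 0.30061021; term = 0.30061021²·(1 − 0.03376572)·302.5/341 = 0.07745704.
Dept IV: Wₕ = 0.20511981; term = 0.20511981²·(1 − 0.03613409)·419.8/249 = 0.06837147.
Dept I: Wₕ = 0.49426998; term = 0.49426998²·(1 − 0.09846432)·150/1635 = 0.020206211.
Sum = 0.16603472.

0.16603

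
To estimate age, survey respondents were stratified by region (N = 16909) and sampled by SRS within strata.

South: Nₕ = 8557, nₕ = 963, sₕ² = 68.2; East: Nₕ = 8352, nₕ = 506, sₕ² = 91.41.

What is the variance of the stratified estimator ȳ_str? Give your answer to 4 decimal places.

0.0575

Var(ȳ_str) = Σₕ Wₕ²(1 − fₕ)sₕ²/nₕ with Wₕ = Nₕ/N, N = 16909.
South: Wₕ = 0.50606186; term = 0.50606186²·(1 − 0.11253944)·68.2/963 = 0.016095867.
East: Wₕ = 0.49393814; term = 0.49393814²·(1 − 0.06058429)·91.41/506 = 0.041404365.
Sum = 0.057500232.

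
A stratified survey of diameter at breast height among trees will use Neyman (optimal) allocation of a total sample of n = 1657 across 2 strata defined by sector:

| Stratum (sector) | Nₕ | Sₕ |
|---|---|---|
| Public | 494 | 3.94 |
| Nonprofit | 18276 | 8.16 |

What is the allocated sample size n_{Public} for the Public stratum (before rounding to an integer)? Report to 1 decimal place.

21.3

Neyman allocation: nₕ = n·NₕSₕ / Σⱼ NⱼSⱼ.
Σ NⱼSⱼ = 494·3.94 + 18276·8.16 = 151078.52.
n_{Public} = 1657·494·3.94 / 151078.52 = 21.3.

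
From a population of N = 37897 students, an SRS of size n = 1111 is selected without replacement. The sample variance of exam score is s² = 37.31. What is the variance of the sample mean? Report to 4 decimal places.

0.0326

Under SRS without replacement, Var(ȳ) = (1 − f)·s²/n with f = n/N = 1111/37897 = 0.02931630.
Var(ȳ) = (1 − 0.02931630)·37.31/1111 = 0.97068370·0.033582358 = 0.032597848.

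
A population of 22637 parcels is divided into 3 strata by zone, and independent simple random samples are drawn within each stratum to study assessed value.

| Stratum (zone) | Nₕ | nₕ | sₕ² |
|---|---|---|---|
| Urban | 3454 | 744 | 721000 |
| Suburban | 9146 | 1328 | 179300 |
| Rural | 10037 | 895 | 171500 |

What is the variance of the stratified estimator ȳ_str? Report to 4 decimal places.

70.8535

Var(ȳ_str) = Σₕ Wₕ²(1 − fₕ)sₕ²/nₕ with Wₕ = Nₕ/N, N = 22637.
Urban: Wₕ = 0.15258206; term = 0.15258206²·(1 − 0.21540243)·721000/744 = 17.70175.
Suburban: Wₕ = 0.40402880; term = 0.40402880²·(1 − 0.14520009)·179300/1328 = 18.839585.
Rural: Wₕ = 0.44338914; term = 0.44338914²·(1 − 0.08917007)·171500/895 = 34.312194.
Sum = 70.853529.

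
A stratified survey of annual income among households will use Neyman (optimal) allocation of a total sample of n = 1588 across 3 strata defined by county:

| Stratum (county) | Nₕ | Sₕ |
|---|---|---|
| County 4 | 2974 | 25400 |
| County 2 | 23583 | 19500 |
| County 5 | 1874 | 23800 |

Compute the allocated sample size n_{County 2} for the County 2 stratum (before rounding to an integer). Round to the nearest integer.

Neyman allocation: nₕ = n·NₕSₕ / Σⱼ NⱼSⱼ.
Σ NⱼSⱼ = 2974·25400 + 23583·19500 + 1874·23800 = 5.800093 × 10^8.
n_{County 2} = 1588·23583·19500 / (5.800093 × 10^8) = 1259.

1259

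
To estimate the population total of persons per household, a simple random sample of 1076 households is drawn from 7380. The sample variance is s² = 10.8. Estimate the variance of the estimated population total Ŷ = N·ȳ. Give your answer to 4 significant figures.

Var(Ŷ) = N²·Var(ȳ) = N²·(1 − n/N)·s²/n.
f = 1076/7380 = 0.14579946; Var(ȳ) = 0.85420054·10.8/1076 = 0.0085737601.
Var(Ŷ) = 7380² · 0.0085737601 = 466964.7.

467000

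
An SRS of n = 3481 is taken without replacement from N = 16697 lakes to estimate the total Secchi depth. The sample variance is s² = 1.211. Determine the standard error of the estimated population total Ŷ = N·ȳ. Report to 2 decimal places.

Var(Ŷ) = N²·Var(ȳ) = N²·(1 − n/N)·s²/n.
f = 3481/16697 = 0.20848057; Var(ȳ) = 0.79151943·1.211/3481 = 2.7536054 × 10^-4.
Var(Ŷ) = 16697² · (2.7536054 × 10^-4) = 76767.712.
SE(Ŷ) = √(76767.712) = 277.07.

277.07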